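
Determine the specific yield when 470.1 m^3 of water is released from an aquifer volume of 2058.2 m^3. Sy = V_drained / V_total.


Specific yield Sy = Volume drained / Total volume.
Sy = 470.1 / 2058.2
   = 0.2284.

0.2284


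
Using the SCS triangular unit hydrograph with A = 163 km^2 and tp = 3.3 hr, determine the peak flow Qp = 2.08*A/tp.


SCS formula: Qp = 2.08 * A / tp.
Qp = 2.08 * 163 / 3.3
   = 339.04 / 3.3
   = 102.74 m^3/s per cm.

102.74


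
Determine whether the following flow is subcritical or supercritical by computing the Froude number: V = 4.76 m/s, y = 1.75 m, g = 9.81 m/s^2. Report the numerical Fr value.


The Froude number is defined as Fr = V / sqrt(g*y).
g*y = 9.81 * 1.75 = 17.1675.
sqrt(g*y) = sqrt(17.1675) = 4.1434.
Fr = 4.76 / 4.1434 = 1.1488.
Since Fr > 1, the flow is supercritical.

1.1488


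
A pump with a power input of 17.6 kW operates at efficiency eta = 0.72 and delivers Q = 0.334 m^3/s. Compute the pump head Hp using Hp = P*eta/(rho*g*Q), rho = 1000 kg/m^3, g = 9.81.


Pump head formula: Hp = P * eta / (rho * g * Q).
Numerator: P * eta = 17.6 * 1000 * 0.72 = 12672.0 W.
Denominator: rho * g * Q = 1000 * 9.81 * 0.334 = 3276.54.
Hp = 12672.0 / 3276.54 = 3.87 m.

3.87


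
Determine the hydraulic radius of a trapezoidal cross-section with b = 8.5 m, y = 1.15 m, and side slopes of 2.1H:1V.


For a trapezoidal section with side slope z:
A = (b + z*y)*y = (8.5 + 2.1*1.15)*1.15 = 12.552 m^2.
P = b + 2*y*sqrt(1 + z^2) = 8.5 + 2*1.15*sqrt(1 + 2.1^2) = 13.85 m.
R = A/P = 12.552 / 13.85 = 0.9063 m.

0.9063


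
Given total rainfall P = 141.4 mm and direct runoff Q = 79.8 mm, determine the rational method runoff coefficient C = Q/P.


The runoff coefficient C = runoff depth / rainfall depth.
C = 79.8 / 141.4
  = 0.5644.

0.5644


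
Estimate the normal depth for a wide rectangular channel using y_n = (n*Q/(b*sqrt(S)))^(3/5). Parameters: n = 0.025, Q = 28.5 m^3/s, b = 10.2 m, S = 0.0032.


We use the wide-channel approximation y_n = (n*Q/(b*sqrt(S)))^(3/5).
sqrt(S) = sqrt(0.0032) = 0.056569.
Numerator: n*Q = 0.025 * 28.5 = 0.7125.
Denominator: b*sqrt(S) = 10.2 * 0.056569 = 0.577004.
arg = 1.2348.
y_n = 1.2348^(3/5) = 1.1349 m.

1.1349


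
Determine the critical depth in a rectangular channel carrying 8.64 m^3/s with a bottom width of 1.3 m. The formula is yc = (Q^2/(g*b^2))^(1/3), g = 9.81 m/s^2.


Using yc = (Q^2 / (g * b^2))^(1/3):
Q^2 = 8.64^2 = 74.65.
g * b^2 = 9.81 * 1.3^2 = 9.81 * 1.69 = 16.58.
Q^2 / (g*b^2) = 74.65 / 16.58 = 4.5024.
yc = 4.5024^(1/3) = 1.6513 m.

1.6513


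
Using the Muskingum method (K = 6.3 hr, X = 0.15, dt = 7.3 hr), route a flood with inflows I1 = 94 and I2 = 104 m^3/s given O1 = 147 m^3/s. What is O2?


Muskingum coefficients:
denom = 2*K*(1-X) + dt = 2*6.3*(1-0.15) + 7.3 = 18.01.
C0 = (dt - 2*K*X)/denom = (7.3 - 2*6.3*0.15)/18.01 = 0.3004.
C1 = (dt + 2*K*X)/denom = (7.3 + 2*6.3*0.15)/18.01 = 0.5103.
C2 = (2*K*(1-X) - dt)/denom = 0.1893.
O2 = C0*I2 + C1*I1 + C2*O1
   = 0.3004*104 + 0.5103*94 + 0.1893*147
   = 107.04 m^3/s.

107.04


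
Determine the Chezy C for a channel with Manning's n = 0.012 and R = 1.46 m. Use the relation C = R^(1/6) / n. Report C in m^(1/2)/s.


The Chezy coefficient relates to Manning's n through C = R^(1/6) / n.
R^(1/6) = 1.46^(1/6) = 1.065104.
C = 1.065104 / 0.012 = 88.76 m^(1/2)/s.

88.76


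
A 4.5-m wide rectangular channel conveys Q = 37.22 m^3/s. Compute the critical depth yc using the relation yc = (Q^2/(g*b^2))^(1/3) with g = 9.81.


Using yc = (Q^2 / (g * b^2))^(1/3):
Q^2 = 37.22^2 = 1385.33.
g * b^2 = 9.81 * 4.5^2 = 9.81 * 20.25 = 198.65.
Q^2 / (g*b^2) = 1385.33 / 198.65 = 6.9737.
yc = 6.9737^(1/3) = 1.9105 m.

1.9105


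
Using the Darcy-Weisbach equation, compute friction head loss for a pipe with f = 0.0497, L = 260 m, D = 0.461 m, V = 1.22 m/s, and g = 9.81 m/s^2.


Darcy-Weisbach equation: h_f = f * (L/D) * V^2/(2g).
f * L/D = 0.0497 * 260/0.461 = 28.0304.
V^2/(2g) = 1.22^2 / (2*9.81) = 1.4884 / 19.62 = 0.0759 m.
h_f = 28.0304 * 0.0759 = 2.126 m.

2.126


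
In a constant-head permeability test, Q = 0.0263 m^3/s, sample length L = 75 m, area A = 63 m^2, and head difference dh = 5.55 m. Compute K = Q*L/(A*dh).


From K = Q*L / (A*dh):
Numerator: Q*L = 0.0263 * 75 = 1.9725.
Denominator: A*dh = 63 * 5.55 = 349.65.
K = 1.9725 / 349.65 = 0.005641 m/s.

0.005641


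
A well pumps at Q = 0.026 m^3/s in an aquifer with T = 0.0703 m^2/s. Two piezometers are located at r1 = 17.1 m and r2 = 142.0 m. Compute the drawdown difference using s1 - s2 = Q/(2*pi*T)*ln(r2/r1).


Thiem equation: s1 - s2 = Q/(2*pi*T) * ln(r2/r1).
ln(r2/r1) = ln(142.0/17.1) = 2.1167.
Q/(2*pi*T) = 0.026 / (2*pi*0.0703) = 0.026 / 0.4417 = 0.0589.
s1 - s2 = 0.0589 * 2.1167 = 0.1246 m.

0.1246


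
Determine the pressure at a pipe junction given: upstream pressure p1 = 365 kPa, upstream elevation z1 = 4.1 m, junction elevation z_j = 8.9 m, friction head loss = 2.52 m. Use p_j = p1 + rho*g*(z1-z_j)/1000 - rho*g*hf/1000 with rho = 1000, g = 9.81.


Junction pressure: p_j = p1 + rho*g*(z1 - z_j)/1000 - rho*g*hf/1000.
Elevation term = 1000*9.81*(4.1 - 8.9)/1000 = -47.088 kPa.
Friction term = 1000*9.81*2.52/1000 = 24.721 kPa.
p_j = 365 + -47.088 - 24.721 = 293.19 kPa.

293.19


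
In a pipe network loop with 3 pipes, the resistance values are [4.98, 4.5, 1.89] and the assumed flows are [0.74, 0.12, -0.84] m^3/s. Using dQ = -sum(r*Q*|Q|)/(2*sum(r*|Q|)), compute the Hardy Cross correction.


Numerator terms (r*Q*|Q|): 4.98*0.74*|0.74| = 2.727; 4.5*0.12*|0.12| = 0.0648; 1.89*-0.84*|-0.84| = -1.3336.
Sum of numerator = 1.4583.
Denominator terms (r*|Q|): 4.98*|0.74| = 3.6852; 4.5*|0.12| = 0.54; 1.89*|-0.84| = 1.5876.
2 * sum of denominator = 2 * 5.8128 = 11.6256.
dQ = -1.4583 / 11.6256 = -0.1254 m^3/s.

-0.1254


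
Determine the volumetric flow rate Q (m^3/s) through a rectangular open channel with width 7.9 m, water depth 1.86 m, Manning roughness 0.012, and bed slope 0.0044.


For a rectangular channel, the cross-sectional area A = b * y = 7.9 * 1.86 = 14.69 m^2.
The wetted perimeter P = b + 2y = 7.9 + 2*1.86 = 11.62 m.
Hydraulic radius R = A/P = 14.69/11.62 = 1.2645 m.
Velocity V = (1/n)*R^(2/3)*S^(1/2) = (1/0.012)*1.2645^(2/3)*0.0044^(1/2) = 6.464 m/s.
Discharge Q = A * V = 14.69 * 6.464 = 94.982 m^3/s.

94.982


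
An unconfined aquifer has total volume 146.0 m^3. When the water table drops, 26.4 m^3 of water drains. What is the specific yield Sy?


Specific yield Sy = Volume drained / Total volume.
Sy = 26.4 / 146.0
   = 0.1808.

0.1808


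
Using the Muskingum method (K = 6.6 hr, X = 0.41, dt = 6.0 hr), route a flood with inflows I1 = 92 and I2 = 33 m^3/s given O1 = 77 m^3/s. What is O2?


Muskingum coefficients:
denom = 2*K*(1-X) + dt = 2*6.6*(1-0.41) + 6.0 = 13.788.
C0 = (dt - 2*K*X)/denom = (6.0 - 2*6.6*0.41)/13.788 = 0.0426.
C1 = (dt + 2*K*X)/denom = (6.0 + 2*6.6*0.41)/13.788 = 0.8277.
C2 = (2*K*(1-X) - dt)/denom = 0.1297.
O2 = C0*I2 + C1*I1 + C2*O1
   = 0.0426*33 + 0.8277*92 + 0.1297*77
   = 87.54 m^3/s.

87.54


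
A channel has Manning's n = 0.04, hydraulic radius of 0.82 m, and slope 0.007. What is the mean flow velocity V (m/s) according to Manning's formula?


Manning's equation gives V = (1/n) * R^(2/3) * S^(1/2).
First, compute R^(2/3) = 0.82^(2/3) = 0.8761.
Next, S^(1/2) = 0.007^(1/2) = 0.083666.
Then 1/n = 1/0.04 = 25.0.
V = 25.0 * 0.8761 * 0.083666 = 1.8324 m/s.

1.8324


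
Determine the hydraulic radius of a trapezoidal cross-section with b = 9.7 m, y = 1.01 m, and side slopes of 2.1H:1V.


For a trapezoidal section with side slope z:
A = (b + z*y)*y = (9.7 + 2.1*1.01)*1.01 = 11.939 m^2.
P = b + 2*y*sqrt(1 + z^2) = 9.7 + 2*1.01*sqrt(1 + 2.1^2) = 14.398 m.
R = A/P = 11.939 / 14.398 = 0.8292 m.

0.8292


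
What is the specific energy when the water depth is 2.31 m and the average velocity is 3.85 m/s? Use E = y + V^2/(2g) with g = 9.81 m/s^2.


Specific energy E = y + V^2/(2g).
Velocity head = V^2/(2g) = 3.85^2 / (2*9.81) = 14.8225 / 19.62 = 0.7555 m.
E = 2.31 + 0.7555 = 3.0655 m.

3.0655


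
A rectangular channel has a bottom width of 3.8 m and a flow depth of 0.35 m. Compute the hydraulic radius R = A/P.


For a rectangular section:
Flow area A = b * y = 3.8 * 0.35 = 1.33 m^2.
Wetted perimeter P = b + 2y = 3.8 + 2*0.35 = 4.5 m.
Hydraulic radius R = A/P = 1.33 / 4.5 = 0.2956 m.

0.2956


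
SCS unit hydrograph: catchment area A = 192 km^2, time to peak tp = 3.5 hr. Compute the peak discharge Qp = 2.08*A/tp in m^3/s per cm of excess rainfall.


SCS formula: Qp = 2.08 * A / tp.
Qp = 2.08 * 192 / 3.5
   = 399.36 / 3.5
   = 114.1 m^3/s per cm.

114.1


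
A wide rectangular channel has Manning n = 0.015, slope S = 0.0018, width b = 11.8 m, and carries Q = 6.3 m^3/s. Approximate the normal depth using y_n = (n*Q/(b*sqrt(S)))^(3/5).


We use the wide-channel approximation y_n = (n*Q/(b*sqrt(S)))^(3/5).
sqrt(S) = sqrt(0.0018) = 0.042426.
Numerator: n*Q = 0.015 * 6.3 = 0.0945.
Denominator: b*sqrt(S) = 11.8 * 0.042426 = 0.500627.
arg = 0.1888.
y_n = 0.1888^(3/5) = 0.3677 m.

0.3677


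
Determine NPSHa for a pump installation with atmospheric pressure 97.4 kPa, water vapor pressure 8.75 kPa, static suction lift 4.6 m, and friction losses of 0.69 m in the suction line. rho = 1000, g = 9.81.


NPSHa = p_atm/(rho*g) - z_s - hf_s - p_vap/(rho*g).
p_atm/(rho*g) = 97.4*1000 / (1000*9.81) = 9.929 m.
p_vap/(rho*g) = 8.75*1000 / (1000*9.81) = 0.892 m.
NPSHa = 9.929 - 4.6 - 0.69 - 0.892
      = 3.75 m.

3.75


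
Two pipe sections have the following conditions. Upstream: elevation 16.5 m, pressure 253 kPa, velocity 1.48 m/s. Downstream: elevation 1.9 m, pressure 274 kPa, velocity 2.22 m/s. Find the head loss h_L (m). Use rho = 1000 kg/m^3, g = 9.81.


Total head at each section: H = z + p/(rho*g) + V^2/(2g).
H1 = 16.5 + 253*1000/(1000*9.81) + 1.48^2/(2*9.81)
   = 16.5 + 25.79 + 0.1116
   = 42.402 m.
H2 = 1.9 + 274*1000/(1000*9.81) + 2.22^2/(2*9.81)
   = 1.9 + 27.931 + 0.2512
   = 30.082 m.
h_L = H1 - H2 = 42.402 - 30.082 = 12.32 m.

12.32


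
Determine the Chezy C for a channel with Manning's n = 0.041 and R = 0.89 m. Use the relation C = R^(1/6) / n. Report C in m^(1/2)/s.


The Chezy coefficient relates to Manning's n through C = R^(1/6) / n.
R^(1/6) = 0.89^(1/6) = 0.980765.
C = 0.980765 / 0.041 = 23.92 m^(1/2)/s.

23.92


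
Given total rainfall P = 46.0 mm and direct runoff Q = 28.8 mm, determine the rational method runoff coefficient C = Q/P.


The runoff coefficient C = runoff depth / rainfall depth.
C = 28.8 / 46.0
  = 0.6261.

0.6261


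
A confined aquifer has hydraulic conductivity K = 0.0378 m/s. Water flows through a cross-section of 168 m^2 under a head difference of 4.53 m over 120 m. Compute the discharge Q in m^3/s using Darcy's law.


Darcy's law: Q = K * A * i, where i = dh/L.
Hydraulic gradient i = 4.53 / 120 = 0.03775.
Q = 0.0378 * 168 * 0.03775
  = 0.2397 m^3/s.

0.2397


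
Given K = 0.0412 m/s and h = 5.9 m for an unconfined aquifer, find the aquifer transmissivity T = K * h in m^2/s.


Transmissivity is defined as T = K * h.
T = 0.0412 * 5.9
  = 0.2431 m^2/s.

0.2431


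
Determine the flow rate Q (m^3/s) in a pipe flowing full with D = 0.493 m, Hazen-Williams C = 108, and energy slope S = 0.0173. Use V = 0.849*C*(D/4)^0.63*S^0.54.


For a full circular pipe, R = D/4 = 0.493/4 = 0.1232 m.
V = 0.849 * 108 * 0.1232^0.63 * 0.0173^0.54
  = 0.849 * 108 * 0.267421 * 0.111827
  = 2.742 m/s.
Pipe area A = pi*D^2/4 = pi*0.493^2/4 = 0.1909 m^2.
Q = A * V = 0.1909 * 2.742 = 0.5234 m^3/s.

0.5234


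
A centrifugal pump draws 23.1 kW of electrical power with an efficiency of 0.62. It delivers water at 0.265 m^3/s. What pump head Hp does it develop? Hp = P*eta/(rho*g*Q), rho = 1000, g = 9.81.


Pump head formula: Hp = P * eta / (rho * g * Q).
Numerator: P * eta = 23.1 * 1000 * 0.62 = 14322.0 W.
Denominator: rho * g * Q = 1000 * 9.81 * 0.265 = 2599.65.
Hp = 14322.0 / 2599.65 = 5.51 m.

5.51


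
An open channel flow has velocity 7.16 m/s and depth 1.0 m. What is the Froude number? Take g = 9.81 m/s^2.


The Froude number is defined as Fr = V / sqrt(g*y).
g*y = 9.81 * 1.0 = 9.81.
sqrt(g*y) = sqrt(9.81) = 3.1321.
Fr = 7.16 / 3.1321 = 2.286.

2.286


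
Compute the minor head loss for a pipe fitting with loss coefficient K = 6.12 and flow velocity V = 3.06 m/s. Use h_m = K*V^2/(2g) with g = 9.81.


Minor loss formula: h_m = K * V^2/(2g).
V^2 = 3.06^2 = 9.3636.
V^2/(2g) = 9.3636 / 19.62 = 0.4772 m.
h_m = 6.12 * 0.4772 = 2.9208 m.

2.9208


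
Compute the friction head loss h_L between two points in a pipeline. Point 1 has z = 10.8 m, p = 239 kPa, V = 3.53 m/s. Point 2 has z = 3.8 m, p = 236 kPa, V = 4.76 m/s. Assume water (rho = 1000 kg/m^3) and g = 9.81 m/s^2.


Total head at each section: H = z + p/(rho*g) + V^2/(2g).
H1 = 10.8 + 239*1000/(1000*9.81) + 3.53^2/(2*9.81)
   = 10.8 + 24.363 + 0.6351
   = 35.798 m.
H2 = 3.8 + 236*1000/(1000*9.81) + 4.76^2/(2*9.81)
   = 3.8 + 24.057 + 1.1548
   = 29.012 m.
h_L = H1 - H2 = 35.798 - 29.012 = 6.786 m.

6.786


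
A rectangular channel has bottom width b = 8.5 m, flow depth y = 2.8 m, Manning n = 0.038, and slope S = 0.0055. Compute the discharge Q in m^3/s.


For a rectangular channel, the cross-sectional area A = b * y = 8.5 * 2.8 = 23.8 m^2.
The wetted perimeter P = b + 2y = 8.5 + 2*2.8 = 14.1 m.
Hydraulic radius R = A/P = 23.8/14.1 = 1.6879 m.
Velocity V = (1/n)*R^(2/3)*S^(1/2) = (1/0.038)*1.6879^(2/3)*0.0055^(1/2) = 2.7667 m/s.
Discharge Q = A * V = 23.8 * 2.7667 = 65.849 m^3/s.

65.849


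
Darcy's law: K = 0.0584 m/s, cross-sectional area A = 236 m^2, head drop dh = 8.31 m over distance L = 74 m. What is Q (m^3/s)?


Darcy's law: Q = K * A * i, where i = dh/L.
Hydraulic gradient i = 8.31 / 74 = 0.112297.
Q = 0.0584 * 236 * 0.112297
  = 1.5477 m^3/s.

1.5477


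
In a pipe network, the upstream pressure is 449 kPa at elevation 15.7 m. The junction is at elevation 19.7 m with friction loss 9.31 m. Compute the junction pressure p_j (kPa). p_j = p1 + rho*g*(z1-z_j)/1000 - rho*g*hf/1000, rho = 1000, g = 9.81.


Junction pressure: p_j = p1 + rho*g*(z1 - z_j)/1000 - rho*g*hf/1000.
Elevation term = 1000*9.81*(15.7 - 19.7)/1000 = -39.24 kPa.
Friction term = 1000*9.81*9.31/1000 = 91.331 kPa.
p_j = 449 + -39.24 - 91.331 = 318.43 kPa.

318.43


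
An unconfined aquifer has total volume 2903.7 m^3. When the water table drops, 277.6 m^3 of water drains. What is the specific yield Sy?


Specific yield Sy = Volume drained / Total volume.
Sy = 277.6 / 2903.7
   = 0.0956.

0.0956


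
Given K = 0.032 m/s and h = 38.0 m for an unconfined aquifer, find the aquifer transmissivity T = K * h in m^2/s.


Transmissivity is defined as T = K * h.
T = 0.032 * 38.0
  = 1.216 m^2/s.

1.216


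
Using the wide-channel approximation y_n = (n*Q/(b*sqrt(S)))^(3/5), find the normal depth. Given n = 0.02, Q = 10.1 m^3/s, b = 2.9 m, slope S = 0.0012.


We use the wide-channel approximation y_n = (n*Q/(b*sqrt(S)))^(3/5).
sqrt(S) = sqrt(0.0012) = 0.034641.
Numerator: n*Q = 0.02 * 10.1 = 0.202.
Denominator: b*sqrt(S) = 2.9 * 0.034641 = 0.100459.
arg = 2.0108.
y_n = 2.0108^(3/5) = 1.5206 m.

1.5206


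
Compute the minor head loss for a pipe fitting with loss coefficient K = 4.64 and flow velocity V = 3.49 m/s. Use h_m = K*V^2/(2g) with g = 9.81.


Minor loss formula: h_m = K * V^2/(2g).
V^2 = 3.49^2 = 12.1801.
V^2/(2g) = 12.1801 / 19.62 = 0.6208 m.
h_m = 4.64 * 0.6208 = 2.8805 m.

2.8805


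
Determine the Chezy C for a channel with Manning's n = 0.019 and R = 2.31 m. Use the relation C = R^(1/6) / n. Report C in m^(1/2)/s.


The Chezy coefficient relates to Manning's n through C = R^(1/6) / n.
R^(1/6) = 2.31^(1/6) = 1.149746.
C = 1.149746 / 0.019 = 60.51 m^(1/2)/s.

60.51


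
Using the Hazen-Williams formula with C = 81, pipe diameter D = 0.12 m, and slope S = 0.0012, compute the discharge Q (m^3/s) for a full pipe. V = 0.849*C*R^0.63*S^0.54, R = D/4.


For a full circular pipe, R = D/4 = 0.12/4 = 0.03 m.
V = 0.849 * 81 * 0.03^0.63 * 0.0012^0.54
  = 0.849 * 81 * 0.109796 * 0.02647
  = 0.1999 m/s.
Pipe area A = pi*D^2/4 = pi*0.12^2/4 = 0.0113 m^2.
Q = A * V = 0.0113 * 0.1999 = 0.0023 m^3/s.

0.0023


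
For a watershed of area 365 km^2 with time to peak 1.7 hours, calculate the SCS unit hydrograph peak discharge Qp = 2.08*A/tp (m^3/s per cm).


SCS formula: Qp = 2.08 * A / tp.
Qp = 2.08 * 365 / 1.7
   = 759.2 / 1.7
   = 446.59 m^3/s per cm.

446.59


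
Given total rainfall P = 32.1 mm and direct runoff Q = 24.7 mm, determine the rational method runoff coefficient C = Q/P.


The runoff coefficient C = runoff depth / rainfall depth.
C = 24.7 / 32.1
  = 0.7695.

0.7695


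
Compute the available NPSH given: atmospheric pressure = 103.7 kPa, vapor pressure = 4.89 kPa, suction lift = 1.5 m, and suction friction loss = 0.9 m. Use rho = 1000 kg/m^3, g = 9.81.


NPSHa = p_atm/(rho*g) - z_s - hf_s - p_vap/(rho*g).
p_atm/(rho*g) = 103.7*1000 / (1000*9.81) = 10.571 m.
p_vap/(rho*g) = 4.89*1000 / (1000*9.81) = 0.498 m.
NPSHa = 10.571 - 1.5 - 0.9 - 0.498
      = 7.67 m.

7.67


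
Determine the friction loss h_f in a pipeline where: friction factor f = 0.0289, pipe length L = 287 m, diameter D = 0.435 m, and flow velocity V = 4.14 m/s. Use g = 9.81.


Darcy-Weisbach equation: h_f = f * (L/D) * V^2/(2g).
f * L/D = 0.0289 * 287/0.435 = 19.0674.
V^2/(2g) = 4.14^2 / (2*9.81) = 17.1396 / 19.62 = 0.8736 m.
h_f = 19.0674 * 0.8736 = 16.657 m.

16.657


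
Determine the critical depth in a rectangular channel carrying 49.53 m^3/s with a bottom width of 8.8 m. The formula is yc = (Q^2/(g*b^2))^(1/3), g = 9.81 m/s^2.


Using yc = (Q^2 / (g * b^2))^(1/3):
Q^2 = 49.53^2 = 2453.22.
g * b^2 = 9.81 * 8.8^2 = 9.81 * 77.44 = 759.69.
Q^2 / (g*b^2) = 2453.22 / 759.69 = 3.2292.
yc = 3.2292^(1/3) = 1.4781 m.

1.4781


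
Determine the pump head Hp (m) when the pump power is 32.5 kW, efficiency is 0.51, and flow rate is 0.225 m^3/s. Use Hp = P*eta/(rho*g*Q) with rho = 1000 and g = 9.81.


Pump head formula: Hp = P * eta / (rho * g * Q).
Numerator: P * eta = 32.5 * 1000 * 0.51 = 16575.0 W.
Denominator: rho * g * Q = 1000 * 9.81 * 0.225 = 2207.25.
Hp = 16575.0 / 2207.25 = 7.51 m.

7.51


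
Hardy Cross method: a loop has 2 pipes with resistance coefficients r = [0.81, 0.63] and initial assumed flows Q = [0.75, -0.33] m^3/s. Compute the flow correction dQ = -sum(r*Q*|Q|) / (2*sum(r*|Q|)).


Numerator terms (r*Q*|Q|): 0.81*0.75*|0.75| = 0.4556; 0.63*-0.33*|-0.33| = -0.0686.
Sum of numerator = 0.387.
Denominator terms (r*|Q|): 0.81*|0.75| = 0.6075; 0.63*|-0.33| = 0.2079.
2 * sum of denominator = 2 * 0.8154 = 1.6308.
dQ = -0.387 / 1.6308 = -0.2373 m^3/s.

-0.2373


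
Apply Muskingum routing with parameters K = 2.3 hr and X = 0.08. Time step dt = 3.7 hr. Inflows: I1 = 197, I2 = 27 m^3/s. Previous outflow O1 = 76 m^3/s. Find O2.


Muskingum coefficients:
denom = 2*K*(1-X) + dt = 2*2.3*(1-0.08) + 3.7 = 7.932.
C0 = (dt - 2*K*X)/denom = (3.7 - 2*2.3*0.08)/7.932 = 0.4201.
C1 = (dt + 2*K*X)/denom = (3.7 + 2*2.3*0.08)/7.932 = 0.5129.
C2 = (2*K*(1-X) - dt)/denom = 0.0671.
O2 = C0*I2 + C1*I1 + C2*O1
   = 0.4201*27 + 0.5129*197 + 0.0671*76
   = 117.47 m^3/s.

117.47


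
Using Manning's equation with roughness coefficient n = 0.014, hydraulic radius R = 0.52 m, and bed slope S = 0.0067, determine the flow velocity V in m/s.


Manning's equation gives V = (1/n) * R^(2/3) * S^(1/2).
First, compute R^(2/3) = 0.52^(2/3) = 0.6466.
Next, S^(1/2) = 0.0067^(1/2) = 0.081854.
Then 1/n = 1/0.014 = 71.43.
V = 71.43 * 0.6466 * 0.081854 = 3.7808 m/s.

3.7808


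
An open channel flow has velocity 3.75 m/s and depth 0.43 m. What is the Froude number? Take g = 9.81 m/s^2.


The Froude number is defined as Fr = V / sqrt(g*y).
g*y = 9.81 * 0.43 = 4.2183.
sqrt(g*y) = sqrt(4.2183) = 2.0539.
Fr = 3.75 / 2.0539 = 1.8258.

1.8258


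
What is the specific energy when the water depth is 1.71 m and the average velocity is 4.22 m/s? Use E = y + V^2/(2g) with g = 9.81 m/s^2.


Specific energy E = y + V^2/(2g).
Velocity head = V^2/(2g) = 4.22^2 / (2*9.81) = 17.8084 / 19.62 = 0.9077 m.
E = 1.71 + 0.9077 = 2.6177 m.

2.6177


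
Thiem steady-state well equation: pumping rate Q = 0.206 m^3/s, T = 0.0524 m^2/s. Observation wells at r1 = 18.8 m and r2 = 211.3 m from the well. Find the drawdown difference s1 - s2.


Thiem equation: s1 - s2 = Q/(2*pi*T) * ln(r2/r1).
ln(r2/r1) = ln(211.3/18.8) = 2.4194.
Q/(2*pi*T) = 0.206 / (2*pi*0.0524) = 0.206 / 0.3292 = 0.6257.
s1 - s2 = 0.6257 * 2.4194 = 1.5138 m.

1.5138


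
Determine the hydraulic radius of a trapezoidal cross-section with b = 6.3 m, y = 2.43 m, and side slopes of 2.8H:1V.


For a trapezoidal section with side slope z:
A = (b + z*y)*y = (6.3 + 2.8*2.43)*2.43 = 31.843 m^2.
P = b + 2*y*sqrt(1 + z^2) = 6.3 + 2*2.43*sqrt(1 + 2.8^2) = 20.75 m.
R = A/P = 31.843 / 20.75 = 1.5346 m.

1.5346


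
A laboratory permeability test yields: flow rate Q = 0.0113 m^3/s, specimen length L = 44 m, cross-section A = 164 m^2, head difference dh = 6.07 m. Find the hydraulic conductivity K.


From K = Q*L / (A*dh):
Numerator: Q*L = 0.0113 * 44 = 0.4972.
Denominator: A*dh = 164 * 6.07 = 995.48.
K = 0.4972 / 995.48 = 0.000499 m/s.

0.000499


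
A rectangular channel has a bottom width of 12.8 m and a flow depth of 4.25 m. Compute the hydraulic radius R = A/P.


For a rectangular section:
Flow area A = b * y = 12.8 * 4.25 = 54.4 m^2.
Wetted perimeter P = b + 2y = 12.8 + 2*4.25 = 21.3 m.
Hydraulic radius R = A/P = 54.4 / 21.3 = 2.554 m.

2.554


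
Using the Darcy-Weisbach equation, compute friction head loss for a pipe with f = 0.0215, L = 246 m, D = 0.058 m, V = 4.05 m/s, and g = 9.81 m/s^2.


Darcy-Weisbach equation: h_f = f * (L/D) * V^2/(2g).
f * L/D = 0.0215 * 246/0.058 = 91.1897.
V^2/(2g) = 4.05^2 / (2*9.81) = 16.4025 / 19.62 = 0.836 m.
h_f = 91.1897 * 0.836 = 76.235 m.

76.235


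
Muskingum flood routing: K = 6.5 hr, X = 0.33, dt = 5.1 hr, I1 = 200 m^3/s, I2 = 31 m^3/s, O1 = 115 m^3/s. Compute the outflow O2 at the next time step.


Muskingum coefficients:
denom = 2*K*(1-X) + dt = 2*6.5*(1-0.33) + 5.1 = 13.81.
C0 = (dt - 2*K*X)/denom = (5.1 - 2*6.5*0.33)/13.81 = 0.0587.
C1 = (dt + 2*K*X)/denom = (5.1 + 2*6.5*0.33)/13.81 = 0.6799.
C2 = (2*K*(1-X) - dt)/denom = 0.2614.
O2 = C0*I2 + C1*I1 + C2*O1
   = 0.0587*31 + 0.6799*200 + 0.2614*115
   = 167.87 m^3/s.

167.87


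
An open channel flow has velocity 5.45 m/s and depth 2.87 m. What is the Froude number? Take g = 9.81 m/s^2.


The Froude number is defined as Fr = V / sqrt(g*y).
g*y = 9.81 * 2.87 = 28.1547.
sqrt(g*y) = sqrt(28.1547) = 5.3061.
Fr = 5.45 / 5.3061 = 1.0271.

1.0271


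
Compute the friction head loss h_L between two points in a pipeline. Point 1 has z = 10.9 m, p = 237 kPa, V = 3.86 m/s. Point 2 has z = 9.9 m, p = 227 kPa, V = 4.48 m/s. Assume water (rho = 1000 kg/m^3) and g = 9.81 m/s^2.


Total head at each section: H = z + p/(rho*g) + V^2/(2g).
H1 = 10.9 + 237*1000/(1000*9.81) + 3.86^2/(2*9.81)
   = 10.9 + 24.159 + 0.7594
   = 35.818 m.
H2 = 9.9 + 227*1000/(1000*9.81) + 4.48^2/(2*9.81)
   = 9.9 + 23.14 + 1.023
   = 34.063 m.
h_L = H1 - H2 = 35.818 - 34.063 = 1.756 m.

1.756


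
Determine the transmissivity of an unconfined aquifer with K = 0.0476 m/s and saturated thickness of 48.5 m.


Transmissivity is defined as T = K * h.
T = 0.0476 * 48.5
  = 2.3086 m^2/s.

2.3086


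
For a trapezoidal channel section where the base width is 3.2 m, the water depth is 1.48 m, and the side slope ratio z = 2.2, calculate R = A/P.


For a trapezoidal section with side slope z:
A = (b + z*y)*y = (3.2 + 2.2*1.48)*1.48 = 9.555 m^2.
P = b + 2*y*sqrt(1 + z^2) = 3.2 + 2*1.48*sqrt(1 + 2.2^2) = 10.353 m.
R = A/P = 9.555 / 10.353 = 0.9229 m.

0.9229


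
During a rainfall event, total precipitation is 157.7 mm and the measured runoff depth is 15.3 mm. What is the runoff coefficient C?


The runoff coefficient C = runoff depth / rainfall depth.
C = 15.3 / 157.7
  = 0.097.

0.097


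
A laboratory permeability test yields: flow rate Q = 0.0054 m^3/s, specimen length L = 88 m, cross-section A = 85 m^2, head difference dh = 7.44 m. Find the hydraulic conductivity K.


From K = Q*L / (A*dh):
Numerator: Q*L = 0.0054 * 88 = 0.4752.
Denominator: A*dh = 85 * 7.44 = 632.4.
K = 0.4752 / 632.4 = 0.000751 m/s.

0.000751


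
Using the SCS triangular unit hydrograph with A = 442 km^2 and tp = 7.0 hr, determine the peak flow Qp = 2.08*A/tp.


SCS formula: Qp = 2.08 * A / tp.
Qp = 2.08 * 442 / 7.0
   = 919.36 / 7.0
   = 131.34 m^3/s per cm.

131.34


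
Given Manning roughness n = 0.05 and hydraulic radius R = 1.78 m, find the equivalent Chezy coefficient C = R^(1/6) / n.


The Chezy coefficient relates to Manning's n through C = R^(1/6) / n.
R^(1/6) = 1.78^(1/6) = 1.100872.
C = 1.100872 / 0.05 = 22.02 m^(1/2)/s.

22.02


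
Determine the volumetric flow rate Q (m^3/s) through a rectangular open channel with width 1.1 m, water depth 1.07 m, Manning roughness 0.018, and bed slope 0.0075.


For a rectangular channel, the cross-sectional area A = b * y = 1.1 * 1.07 = 1.18 m^2.
The wetted perimeter P = b + 2y = 1.1 + 2*1.07 = 3.24 m.
Hydraulic radius R = A/P = 1.18/3.24 = 0.3633 m.
Velocity V = (1/n)*R^(2/3)*S^(1/2) = (1/0.018)*0.3633^(2/3)*0.0075^(1/2) = 2.4495 m/s.
Discharge Q = A * V = 1.18 * 2.4495 = 2.883 m^3/s.

2.883


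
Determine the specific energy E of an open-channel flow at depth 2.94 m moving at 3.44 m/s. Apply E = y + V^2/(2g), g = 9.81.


Specific energy E = y + V^2/(2g).
Velocity head = V^2/(2g) = 3.44^2 / (2*9.81) = 11.8336 / 19.62 = 0.6031 m.
E = 2.94 + 0.6031 = 3.5431 m.

3.5431


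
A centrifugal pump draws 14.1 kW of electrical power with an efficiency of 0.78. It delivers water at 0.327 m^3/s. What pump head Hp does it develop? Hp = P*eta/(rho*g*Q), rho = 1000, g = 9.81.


Pump head formula: Hp = P * eta / (rho * g * Q).
Numerator: P * eta = 14.1 * 1000 * 0.78 = 10998.0 W.
Denominator: rho * g * Q = 1000 * 9.81 * 0.327 = 3207.87.
Hp = 10998.0 / 3207.87 = 3.43 m.

3.43


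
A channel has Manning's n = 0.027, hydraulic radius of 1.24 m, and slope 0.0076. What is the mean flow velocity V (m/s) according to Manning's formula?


Manning's equation gives V = (1/n) * R^(2/3) * S^(1/2).
First, compute R^(2/3) = 1.24^(2/3) = 1.1542.
Next, S^(1/2) = 0.0076^(1/2) = 0.087178.
Then 1/n = 1/0.027 = 37.04.
V = 37.04 * 1.1542 * 0.087178 = 3.7267 m/s.

3.7267


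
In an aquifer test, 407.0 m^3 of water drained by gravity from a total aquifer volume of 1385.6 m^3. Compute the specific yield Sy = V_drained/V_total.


Specific yield Sy = Volume drained / Total volume.
Sy = 407.0 / 1385.6
   = 0.2937.

0.2937


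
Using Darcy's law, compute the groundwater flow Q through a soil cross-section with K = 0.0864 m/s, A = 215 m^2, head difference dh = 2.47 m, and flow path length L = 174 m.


Darcy's law: Q = K * A * i, where i = dh/L.
Hydraulic gradient i = 2.47 / 174 = 0.014195.
Q = 0.0864 * 215 * 0.014195
  = 0.2637 m^3/s.

0.2637


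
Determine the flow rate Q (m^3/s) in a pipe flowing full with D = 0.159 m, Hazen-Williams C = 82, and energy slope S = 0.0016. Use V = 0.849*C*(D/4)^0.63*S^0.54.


For a full circular pipe, R = D/4 = 0.159/4 = 0.0398 m.
V = 0.849 * 82 * 0.0398^0.63 * 0.0016^0.54
  = 0.849 * 82 * 0.131094 * 0.030919
  = 0.2822 m/s.
Pipe area A = pi*D^2/4 = pi*0.159^2/4 = 0.0199 m^2.
Q = A * V = 0.0199 * 0.2822 = 0.0056 m^3/s.

0.0056


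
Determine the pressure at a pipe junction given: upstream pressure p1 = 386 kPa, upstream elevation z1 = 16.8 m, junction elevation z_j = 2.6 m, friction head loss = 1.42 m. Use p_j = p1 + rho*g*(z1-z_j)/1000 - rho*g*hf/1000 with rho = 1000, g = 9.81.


Junction pressure: p_j = p1 + rho*g*(z1 - z_j)/1000 - rho*g*hf/1000.
Elevation term = 1000*9.81*(16.8 - 2.6)/1000 = 139.302 kPa.
Friction term = 1000*9.81*1.42/1000 = 13.93 kPa.
p_j = 386 + 139.302 - 13.93 = 511.37 kPa.

511.37


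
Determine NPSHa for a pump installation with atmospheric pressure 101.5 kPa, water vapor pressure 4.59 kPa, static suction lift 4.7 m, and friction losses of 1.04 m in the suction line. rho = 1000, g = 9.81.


NPSHa = p_atm/(rho*g) - z_s - hf_s - p_vap/(rho*g).
p_atm/(rho*g) = 101.5*1000 / (1000*9.81) = 10.347 m.
p_vap/(rho*g) = 4.59*1000 / (1000*9.81) = 0.468 m.
NPSHa = 10.347 - 4.7 - 1.04 - 0.468
      = 4.14 m.

4.14


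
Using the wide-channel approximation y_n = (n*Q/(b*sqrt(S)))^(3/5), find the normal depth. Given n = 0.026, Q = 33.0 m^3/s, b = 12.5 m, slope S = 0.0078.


We use the wide-channel approximation y_n = (n*Q/(b*sqrt(S)))^(3/5).
sqrt(S) = sqrt(0.0078) = 0.088318.
Numerator: n*Q = 0.026 * 33.0 = 0.858.
Denominator: b*sqrt(S) = 12.5 * 0.088318 = 1.103975.
arg = 0.7772.
y_n = 0.7772^(3/5) = 0.8596 m.

0.8596


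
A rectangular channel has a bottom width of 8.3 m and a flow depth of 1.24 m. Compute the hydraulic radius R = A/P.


For a rectangular section:
Flow area A = b * y = 8.3 * 1.24 = 10.29 m^2.
Wetted perimeter P = b + 2y = 8.3 + 2*1.24 = 10.78 m.
Hydraulic radius R = A/P = 10.29 / 10.78 = 0.9547 m.

0.9547


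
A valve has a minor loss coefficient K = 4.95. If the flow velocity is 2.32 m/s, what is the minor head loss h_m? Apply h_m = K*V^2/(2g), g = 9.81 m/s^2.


Minor loss formula: h_m = K * V^2/(2g).
V^2 = 2.32^2 = 5.3824.
V^2/(2g) = 5.3824 / 19.62 = 0.2743 m.
h_m = 4.95 * 0.2743 = 1.3579 m.

1.3579


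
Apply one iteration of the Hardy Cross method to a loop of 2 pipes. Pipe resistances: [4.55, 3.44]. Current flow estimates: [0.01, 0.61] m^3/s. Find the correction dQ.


Numerator terms (r*Q*|Q|): 4.55*0.01*|0.01| = 0.0005; 3.44*0.61*|0.61| = 1.28.
Sum of numerator = 1.2805.
Denominator terms (r*|Q|): 4.55*|0.01| = 0.0455; 3.44*|0.61| = 2.0984.
2 * sum of denominator = 2 * 2.1439 = 4.2878.
dQ = -1.2805 / 4.2878 = -0.2986 m^3/s.

-0.2986


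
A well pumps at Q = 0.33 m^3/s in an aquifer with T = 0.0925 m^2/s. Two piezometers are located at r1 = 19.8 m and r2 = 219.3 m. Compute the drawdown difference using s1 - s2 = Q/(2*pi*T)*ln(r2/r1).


Thiem equation: s1 - s2 = Q/(2*pi*T) * ln(r2/r1).
ln(r2/r1) = ln(219.3/19.8) = 2.4048.
Q/(2*pi*T) = 0.33 / (2*pi*0.0925) = 0.33 / 0.5812 = 0.5678.
s1 - s2 = 0.5678 * 2.4048 = 1.3654 m.

1.3654


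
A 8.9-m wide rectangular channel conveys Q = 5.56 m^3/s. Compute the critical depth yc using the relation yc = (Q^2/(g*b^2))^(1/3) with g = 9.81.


Using yc = (Q^2 / (g * b^2))^(1/3):
Q^2 = 5.56^2 = 30.91.
g * b^2 = 9.81 * 8.9^2 = 9.81 * 79.21 = 777.05.
Q^2 / (g*b^2) = 30.91 / 777.05 = 0.0398.
yc = 0.0398^(1/3) = 0.3414 m.

0.3414


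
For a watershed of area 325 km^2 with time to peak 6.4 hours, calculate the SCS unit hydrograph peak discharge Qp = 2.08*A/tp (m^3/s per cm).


SCS formula: Qp = 2.08 * A / tp.
Qp = 2.08 * 325 / 6.4
   = 676.0 / 6.4
   = 105.62 m^3/s per cm.

105.62


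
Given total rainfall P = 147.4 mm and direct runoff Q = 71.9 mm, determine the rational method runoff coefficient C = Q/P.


The runoff coefficient C = runoff depth / rainfall depth.
C = 71.9 / 147.4
  = 0.4878.

0.4878


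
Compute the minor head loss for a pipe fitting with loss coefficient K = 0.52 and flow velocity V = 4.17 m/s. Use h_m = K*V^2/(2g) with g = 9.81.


Minor loss formula: h_m = K * V^2/(2g).
V^2 = 4.17^2 = 17.3889.
V^2/(2g) = 17.3889 / 19.62 = 0.8863 m.
h_m = 0.52 * 0.8863 = 0.4609 m.

0.4609


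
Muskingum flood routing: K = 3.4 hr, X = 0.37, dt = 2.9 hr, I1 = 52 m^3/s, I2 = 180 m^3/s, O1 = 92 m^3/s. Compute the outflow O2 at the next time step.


Muskingum coefficients:
denom = 2*K*(1-X) + dt = 2*3.4*(1-0.37) + 2.9 = 7.184.
C0 = (dt - 2*K*X)/denom = (2.9 - 2*3.4*0.37)/7.184 = 0.0535.
C1 = (dt + 2*K*X)/denom = (2.9 + 2*3.4*0.37)/7.184 = 0.7539.
C2 = (2*K*(1-X) - dt)/denom = 0.1927.
O2 = C0*I2 + C1*I1 + C2*O1
   = 0.0535*180 + 0.7539*52 + 0.1927*92
   = 66.55 m^3/s.

66.55


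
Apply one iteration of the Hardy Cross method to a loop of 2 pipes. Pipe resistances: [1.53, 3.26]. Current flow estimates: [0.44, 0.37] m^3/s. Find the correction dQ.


Numerator terms (r*Q*|Q|): 1.53*0.44*|0.44| = 0.2962; 3.26*0.37*|0.37| = 0.4463.
Sum of numerator = 0.7425.
Denominator terms (r*|Q|): 1.53*|0.44| = 0.6732; 3.26*|0.37| = 1.2062.
2 * sum of denominator = 2 * 1.8794 = 3.7588.
dQ = -0.7425 / 3.7588 = -0.1975 m^3/s.

-0.1975


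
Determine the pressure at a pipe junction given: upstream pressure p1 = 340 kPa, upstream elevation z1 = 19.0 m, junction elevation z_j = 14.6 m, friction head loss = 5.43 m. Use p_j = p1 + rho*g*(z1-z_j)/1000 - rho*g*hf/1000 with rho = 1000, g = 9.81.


Junction pressure: p_j = p1 + rho*g*(z1 - z_j)/1000 - rho*g*hf/1000.
Elevation term = 1000*9.81*(19.0 - 14.6)/1000 = 43.164 kPa.
Friction term = 1000*9.81*5.43/1000 = 53.268 kPa.
p_j = 340 + 43.164 - 53.268 = 329.9 kPa.

329.9


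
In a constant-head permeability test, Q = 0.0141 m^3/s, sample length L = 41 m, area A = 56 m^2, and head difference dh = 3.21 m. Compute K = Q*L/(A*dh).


From K = Q*L / (A*dh):
Numerator: Q*L = 0.0141 * 41 = 0.5781.
Denominator: A*dh = 56 * 3.21 = 179.76.
K = 0.5781 / 179.76 = 0.003216 m/s.

0.003216


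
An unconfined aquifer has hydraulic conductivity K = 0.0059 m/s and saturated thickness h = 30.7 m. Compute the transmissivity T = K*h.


Transmissivity is defined as T = K * h.
T = 0.0059 * 30.7
  = 0.1811 m^2/s.

0.1811


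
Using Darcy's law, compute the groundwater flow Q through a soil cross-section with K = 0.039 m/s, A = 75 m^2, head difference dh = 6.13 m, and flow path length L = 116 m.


Darcy's law: Q = K * A * i, where i = dh/L.
Hydraulic gradient i = 6.13 / 116 = 0.052845.
Q = 0.039 * 75 * 0.052845
  = 0.1546 m^3/s.

0.1546


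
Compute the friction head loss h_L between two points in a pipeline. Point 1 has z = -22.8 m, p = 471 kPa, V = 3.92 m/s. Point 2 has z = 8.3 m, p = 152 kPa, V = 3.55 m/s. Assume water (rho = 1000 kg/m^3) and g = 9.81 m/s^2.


Total head at each section: H = z + p/(rho*g) + V^2/(2g).
H1 = -22.8 + 471*1000/(1000*9.81) + 3.92^2/(2*9.81)
   = -22.8 + 48.012 + 0.7832
   = 25.995 m.
H2 = 8.3 + 152*1000/(1000*9.81) + 3.55^2/(2*9.81)
   = 8.3 + 15.494 + 0.6423
   = 24.437 m.
h_L = H1 - H2 = 25.995 - 24.437 = 1.559 m.

1.559


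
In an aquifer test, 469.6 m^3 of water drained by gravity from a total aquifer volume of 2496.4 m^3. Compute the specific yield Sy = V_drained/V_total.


Specific yield Sy = Volume drained / Total volume.
Sy = 469.6 / 2496.4
   = 0.1881.

0.1881


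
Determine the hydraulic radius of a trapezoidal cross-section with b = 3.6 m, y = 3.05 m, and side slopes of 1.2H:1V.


For a trapezoidal section with side slope z:
A = (b + z*y)*y = (3.6 + 1.2*3.05)*3.05 = 22.143 m^2.
P = b + 2*y*sqrt(1 + z^2) = 3.6 + 2*3.05*sqrt(1 + 1.2^2) = 13.129 m.
R = A/P = 22.143 / 13.129 = 1.6866 m.

1.6866


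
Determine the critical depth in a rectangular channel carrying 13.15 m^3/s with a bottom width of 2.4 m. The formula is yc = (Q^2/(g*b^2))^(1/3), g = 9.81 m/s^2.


Using yc = (Q^2 / (g * b^2))^(1/3):
Q^2 = 13.15^2 = 172.92.
g * b^2 = 9.81 * 2.4^2 = 9.81 * 5.76 = 56.51.
Q^2 / (g*b^2) = 172.92 / 56.51 = 3.06.
yc = 3.06^(1/3) = 1.4518 m.

1.4518


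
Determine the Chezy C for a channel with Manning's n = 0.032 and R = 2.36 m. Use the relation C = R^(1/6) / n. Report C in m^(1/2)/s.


The Chezy coefficient relates to Manning's n through C = R^(1/6) / n.
R^(1/6) = 2.36^(1/6) = 1.153857.
C = 1.153857 / 0.032 = 36.06 m^(1/2)/s.

36.06


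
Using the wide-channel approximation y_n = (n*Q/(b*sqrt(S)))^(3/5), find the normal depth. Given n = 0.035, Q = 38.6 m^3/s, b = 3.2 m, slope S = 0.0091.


We use the wide-channel approximation y_n = (n*Q/(b*sqrt(S)))^(3/5).
sqrt(S) = sqrt(0.0091) = 0.095394.
Numerator: n*Q = 0.035 * 38.6 = 1.351.
Denominator: b*sqrt(S) = 3.2 * 0.095394 = 0.305261.
arg = 4.4257.
y_n = 4.4257^(3/5) = 2.4411 m.

2.4411


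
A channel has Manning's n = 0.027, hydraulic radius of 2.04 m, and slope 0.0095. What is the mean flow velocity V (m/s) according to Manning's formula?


Manning's equation gives V = (1/n) * R^(2/3) * S^(1/2).
First, compute R^(2/3) = 2.04^(2/3) = 1.6085.
Next, S^(1/2) = 0.0095^(1/2) = 0.097468.
Then 1/n = 1/0.027 = 37.04.
V = 37.04 * 1.6085 * 0.097468 = 5.8065 m/s.

5.8065


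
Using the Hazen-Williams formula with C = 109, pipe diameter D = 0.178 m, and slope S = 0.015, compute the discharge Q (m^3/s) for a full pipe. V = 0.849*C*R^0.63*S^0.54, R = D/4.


For a full circular pipe, R = D/4 = 0.178/4 = 0.0445 m.
V = 0.849 * 109 * 0.0445^0.63 * 0.015^0.54
  = 0.849 * 109 * 0.140756 * 0.103535
  = 1.3486 m/s.
Pipe area A = pi*D^2/4 = pi*0.178^2/4 = 0.0249 m^2.
Q = A * V = 0.0249 * 1.3486 = 0.0336 m^3/s.

0.0336


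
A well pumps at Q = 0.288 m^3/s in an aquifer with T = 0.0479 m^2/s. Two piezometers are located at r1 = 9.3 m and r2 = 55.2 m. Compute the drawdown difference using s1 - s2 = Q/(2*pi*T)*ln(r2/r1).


Thiem equation: s1 - s2 = Q/(2*pi*T) * ln(r2/r1).
ln(r2/r1) = ln(55.2/9.3) = 1.7809.
Q/(2*pi*T) = 0.288 / (2*pi*0.0479) = 0.288 / 0.301 = 0.9569.
s1 - s2 = 0.9569 * 1.7809 = 1.7042 m.

1.7042


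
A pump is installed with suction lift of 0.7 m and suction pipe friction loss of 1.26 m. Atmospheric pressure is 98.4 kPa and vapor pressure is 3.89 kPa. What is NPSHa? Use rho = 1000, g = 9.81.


NPSHa = p_atm/(rho*g) - z_s - hf_s - p_vap/(rho*g).
p_atm/(rho*g) = 98.4*1000 / (1000*9.81) = 10.031 m.
p_vap/(rho*g) = 3.89*1000 / (1000*9.81) = 0.397 m.
NPSHa = 10.031 - 0.7 - 1.26 - 0.397
      = 7.67 m.

7.67


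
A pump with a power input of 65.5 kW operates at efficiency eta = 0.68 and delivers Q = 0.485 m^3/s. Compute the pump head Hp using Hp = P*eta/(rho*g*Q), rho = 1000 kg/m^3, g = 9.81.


Pump head formula: Hp = P * eta / (rho * g * Q).
Numerator: P * eta = 65.5 * 1000 * 0.68 = 44540.0 W.
Denominator: rho * g * Q = 1000 * 9.81 * 0.485 = 4757.85.
Hp = 44540.0 / 4757.85 = 9.36 m.

9.36


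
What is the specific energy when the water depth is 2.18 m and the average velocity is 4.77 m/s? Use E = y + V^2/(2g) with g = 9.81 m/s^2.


Specific energy E = y + V^2/(2g).
Velocity head = V^2/(2g) = 4.77^2 / (2*9.81) = 22.7529 / 19.62 = 1.1597 m.
E = 2.18 + 1.1597 = 3.3397 m.

3.3397


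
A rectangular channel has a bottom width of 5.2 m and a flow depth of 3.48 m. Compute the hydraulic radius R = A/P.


For a rectangular section:
Flow area A = b * y = 5.2 * 3.48 = 18.1 m^2.
Wetted perimeter P = b + 2y = 5.2 + 2*3.48 = 12.16 m.
Hydraulic radius R = A/P = 18.1 / 12.16 = 1.4882 m.

1.4882


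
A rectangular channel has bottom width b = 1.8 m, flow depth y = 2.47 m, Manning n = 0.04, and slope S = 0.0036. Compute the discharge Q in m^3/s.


For a rectangular channel, the cross-sectional area A = b * y = 1.8 * 2.47 = 4.45 m^2.
The wetted perimeter P = b + 2y = 1.8 + 2*2.47 = 6.74 m.
Hydraulic radius R = A/P = 4.45/6.74 = 0.6596 m.
Velocity V = (1/n)*R^(2/3)*S^(1/2) = (1/0.04)*0.6596^(2/3)*0.0036^(1/2) = 1.1367 m/s.
Discharge Q = A * V = 4.45 * 1.1367 = 5.054 m^3/s.

5.054


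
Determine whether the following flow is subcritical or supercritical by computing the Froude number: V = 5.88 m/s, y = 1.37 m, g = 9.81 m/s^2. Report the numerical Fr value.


The Froude number is defined as Fr = V / sqrt(g*y).
g*y = 9.81 * 1.37 = 13.4397.
sqrt(g*y) = sqrt(13.4397) = 3.666.
Fr = 5.88 / 3.666 = 1.6039.
Since Fr > 1, the flow is supercritical.

1.6039


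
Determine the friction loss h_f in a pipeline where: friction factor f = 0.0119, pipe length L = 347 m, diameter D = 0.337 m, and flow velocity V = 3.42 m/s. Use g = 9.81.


Darcy-Weisbach equation: h_f = f * (L/D) * V^2/(2g).
f * L/D = 0.0119 * 347/0.337 = 12.2531.
V^2/(2g) = 3.42^2 / (2*9.81) = 11.6964 / 19.62 = 0.5961 m.
h_f = 12.2531 * 0.5961 = 7.305 m.

7.305


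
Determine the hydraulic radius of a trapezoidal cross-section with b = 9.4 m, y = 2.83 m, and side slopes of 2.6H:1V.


For a trapezoidal section with side slope z:
A = (b + z*y)*y = (9.4 + 2.6*2.83)*2.83 = 47.425 m^2.
P = b + 2*y*sqrt(1 + z^2) = 9.4 + 2*2.83*sqrt(1 + 2.6^2) = 25.167 m.
R = A/P = 47.425 / 25.167 = 1.8844 m.

1.8844
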